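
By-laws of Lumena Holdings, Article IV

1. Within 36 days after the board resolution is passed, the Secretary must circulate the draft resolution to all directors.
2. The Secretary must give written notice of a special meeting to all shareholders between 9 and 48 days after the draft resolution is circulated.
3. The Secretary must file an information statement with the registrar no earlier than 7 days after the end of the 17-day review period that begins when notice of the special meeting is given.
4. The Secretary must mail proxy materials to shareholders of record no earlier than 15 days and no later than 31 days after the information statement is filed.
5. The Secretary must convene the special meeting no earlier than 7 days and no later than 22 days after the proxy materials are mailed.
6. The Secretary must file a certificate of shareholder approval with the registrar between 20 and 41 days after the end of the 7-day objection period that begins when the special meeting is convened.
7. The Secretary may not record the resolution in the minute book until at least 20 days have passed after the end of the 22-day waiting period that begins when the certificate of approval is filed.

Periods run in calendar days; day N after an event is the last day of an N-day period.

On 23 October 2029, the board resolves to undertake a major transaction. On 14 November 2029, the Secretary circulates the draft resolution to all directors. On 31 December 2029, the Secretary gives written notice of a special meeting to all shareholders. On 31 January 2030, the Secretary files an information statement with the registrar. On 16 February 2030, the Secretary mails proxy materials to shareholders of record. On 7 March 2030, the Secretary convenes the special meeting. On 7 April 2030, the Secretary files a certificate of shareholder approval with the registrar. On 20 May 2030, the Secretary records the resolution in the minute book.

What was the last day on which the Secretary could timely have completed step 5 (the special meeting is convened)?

10 March 2030

Step 5 runs from 16 February 2030, when the proxy materials are mailed. The window is 7–22 days after 16 February 2030; it closes on 10 March 2030.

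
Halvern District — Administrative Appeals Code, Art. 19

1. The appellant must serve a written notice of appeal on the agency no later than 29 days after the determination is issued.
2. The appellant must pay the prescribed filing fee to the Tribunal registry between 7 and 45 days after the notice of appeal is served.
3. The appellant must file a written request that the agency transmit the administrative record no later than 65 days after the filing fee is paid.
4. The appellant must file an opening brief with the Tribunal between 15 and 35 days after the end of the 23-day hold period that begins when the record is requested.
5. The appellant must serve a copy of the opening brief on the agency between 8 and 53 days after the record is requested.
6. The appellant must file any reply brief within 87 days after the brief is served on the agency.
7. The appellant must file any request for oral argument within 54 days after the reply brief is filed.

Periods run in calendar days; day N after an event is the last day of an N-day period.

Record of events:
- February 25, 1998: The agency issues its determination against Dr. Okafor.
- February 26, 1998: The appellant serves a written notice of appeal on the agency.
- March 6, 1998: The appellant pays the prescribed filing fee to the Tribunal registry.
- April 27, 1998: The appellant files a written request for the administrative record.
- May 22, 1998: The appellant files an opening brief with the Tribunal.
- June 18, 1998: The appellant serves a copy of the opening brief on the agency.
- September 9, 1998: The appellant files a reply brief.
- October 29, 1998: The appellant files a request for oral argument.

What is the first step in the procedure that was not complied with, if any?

Step 4

Step 1 — counting 29 days from February 25, 1998 (when the determination is issued) gives a deadline of March 26, 1998; completed February 26, 1998, before the deadline.
Step 2 — 7 and 45 days from February 26, 1998 (when the notice of appeal is served) are March 5, 1998 and April 12, 1998 respectively; March 6, 1998 falls inside that range.
Step 3 — counting 65 days from March 6, 1998 (when the filing fee is paid) gives a deadline of May 10, 1998; done April 27, 1998 — timely.
Step 4 — 15 and 35 days from May 20, 1998 (end of the 23-day hold period, which began when the record is requested on April 27, 1998) are June 4, 1998 and June 24, 1998 respectively; May 22, 1998 is 13 days too early.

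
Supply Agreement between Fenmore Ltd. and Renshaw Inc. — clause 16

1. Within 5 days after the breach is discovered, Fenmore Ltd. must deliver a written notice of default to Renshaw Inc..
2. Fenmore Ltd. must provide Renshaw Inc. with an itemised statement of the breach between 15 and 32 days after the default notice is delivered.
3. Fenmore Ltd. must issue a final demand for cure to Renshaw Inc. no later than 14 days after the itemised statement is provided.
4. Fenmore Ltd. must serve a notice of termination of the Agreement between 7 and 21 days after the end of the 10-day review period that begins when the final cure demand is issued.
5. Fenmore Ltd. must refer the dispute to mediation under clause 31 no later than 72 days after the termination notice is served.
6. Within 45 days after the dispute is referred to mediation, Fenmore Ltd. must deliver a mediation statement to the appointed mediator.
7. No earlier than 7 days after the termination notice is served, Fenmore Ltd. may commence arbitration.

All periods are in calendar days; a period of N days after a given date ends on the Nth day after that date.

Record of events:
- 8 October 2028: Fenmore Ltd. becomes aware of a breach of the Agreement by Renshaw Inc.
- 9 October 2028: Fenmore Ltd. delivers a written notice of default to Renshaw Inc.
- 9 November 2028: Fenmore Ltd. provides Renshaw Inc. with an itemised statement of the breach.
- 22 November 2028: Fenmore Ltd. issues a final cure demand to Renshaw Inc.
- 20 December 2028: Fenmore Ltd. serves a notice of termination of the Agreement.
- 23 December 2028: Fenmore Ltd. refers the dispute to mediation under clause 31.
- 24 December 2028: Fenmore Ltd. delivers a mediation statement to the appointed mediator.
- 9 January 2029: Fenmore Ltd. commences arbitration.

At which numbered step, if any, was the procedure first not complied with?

None — every step was satisfied

(1) due by 8 October 2028 + 5 days = 13 October 2028; done 9 October 2028 — timely.
(2) the permitted window runs from 9 October 2028 + 15 = 24 October 2028 to 9 October 2028 + 32 = 10 November 2028; 9 November 2028 falls inside that range.
(3) due by 9 November 2028 + 14 days = 23 November 2028; 22 November 2028 is within that limit.
(4) the permitted window runs from 2 December 2028 + 7 = 9 December 2028 to 2 December 2028 + 21 = 23 December 2028; done 20 December 2028 — within the window.
(5) due by 20 December 2028 + 72 days = 2 March 2029; done 23 December 2028 — timely.
(6) due by 23 December 2028 + 45 days = 6 February 2029; 24 December 2028 is within that limit.
(7) permitted from 20 December 2028 + 7 days = 27 December 2028 onward; done 9 January 2029, after the minimum wait.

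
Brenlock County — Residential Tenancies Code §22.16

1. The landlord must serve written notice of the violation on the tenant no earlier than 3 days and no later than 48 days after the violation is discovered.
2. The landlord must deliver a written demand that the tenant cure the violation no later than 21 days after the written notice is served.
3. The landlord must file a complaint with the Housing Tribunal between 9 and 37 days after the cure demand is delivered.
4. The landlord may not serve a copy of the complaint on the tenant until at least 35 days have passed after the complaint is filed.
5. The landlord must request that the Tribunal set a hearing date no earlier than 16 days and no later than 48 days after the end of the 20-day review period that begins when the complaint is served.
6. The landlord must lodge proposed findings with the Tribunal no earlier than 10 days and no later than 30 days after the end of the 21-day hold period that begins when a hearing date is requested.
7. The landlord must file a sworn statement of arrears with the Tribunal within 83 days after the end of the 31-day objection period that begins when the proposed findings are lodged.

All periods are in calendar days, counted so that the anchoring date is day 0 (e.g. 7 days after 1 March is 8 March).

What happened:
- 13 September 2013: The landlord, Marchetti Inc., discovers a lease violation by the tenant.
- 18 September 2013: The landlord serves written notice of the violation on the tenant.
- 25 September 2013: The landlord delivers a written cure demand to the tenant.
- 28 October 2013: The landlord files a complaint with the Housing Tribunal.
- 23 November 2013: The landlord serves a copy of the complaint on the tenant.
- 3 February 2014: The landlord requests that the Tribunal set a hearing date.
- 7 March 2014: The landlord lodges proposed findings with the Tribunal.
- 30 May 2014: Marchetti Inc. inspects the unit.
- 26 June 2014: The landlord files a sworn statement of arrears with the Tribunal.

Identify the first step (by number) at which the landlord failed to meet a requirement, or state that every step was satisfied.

Step 4

(1) the permitted window runs from 13 September 2013 + 3 = 16 September 2013 to 13 September 2013 + 48 = 31 October 2013; done 18 September 2013 — within the window.
(2) due by 18 September 2013 + 21 days = 9 October 2013; 25 September 2013 is within that limit.
(3) the permitted window runs from 25 September 2013 + 9 = 4 October 2013 to 25 September 2013 + 37 = 1 November 2013; done 28 October 2013 — within the window.
(4) permitted from 28 October 2013 + 35 days = 2 December 2013 onward; 23 November 2013 is 9 days before the earliest permitted date.
The procedure was therefore not followed at step 4.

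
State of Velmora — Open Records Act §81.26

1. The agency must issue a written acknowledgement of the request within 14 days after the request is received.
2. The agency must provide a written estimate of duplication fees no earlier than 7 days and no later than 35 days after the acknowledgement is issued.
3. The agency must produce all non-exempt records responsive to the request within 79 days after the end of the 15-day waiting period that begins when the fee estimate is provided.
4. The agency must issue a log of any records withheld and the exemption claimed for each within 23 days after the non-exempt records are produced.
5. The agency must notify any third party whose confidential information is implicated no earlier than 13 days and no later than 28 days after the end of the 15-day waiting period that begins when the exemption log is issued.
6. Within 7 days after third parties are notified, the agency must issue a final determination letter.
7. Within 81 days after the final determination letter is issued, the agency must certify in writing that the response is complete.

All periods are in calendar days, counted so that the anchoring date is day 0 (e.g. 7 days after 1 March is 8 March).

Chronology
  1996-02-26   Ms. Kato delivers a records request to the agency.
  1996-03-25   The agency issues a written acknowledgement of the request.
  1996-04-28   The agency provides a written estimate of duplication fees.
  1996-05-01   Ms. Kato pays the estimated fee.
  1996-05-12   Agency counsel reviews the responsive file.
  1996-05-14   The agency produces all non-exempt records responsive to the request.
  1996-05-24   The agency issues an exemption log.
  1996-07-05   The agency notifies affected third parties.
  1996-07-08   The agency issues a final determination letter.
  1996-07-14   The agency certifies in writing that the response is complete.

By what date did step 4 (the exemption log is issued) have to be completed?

Step 4 runs from 1996-05-14, when the non-exempt records are produced. 23 days after 1996-05-14 is 1996-06-06.

1996-06-06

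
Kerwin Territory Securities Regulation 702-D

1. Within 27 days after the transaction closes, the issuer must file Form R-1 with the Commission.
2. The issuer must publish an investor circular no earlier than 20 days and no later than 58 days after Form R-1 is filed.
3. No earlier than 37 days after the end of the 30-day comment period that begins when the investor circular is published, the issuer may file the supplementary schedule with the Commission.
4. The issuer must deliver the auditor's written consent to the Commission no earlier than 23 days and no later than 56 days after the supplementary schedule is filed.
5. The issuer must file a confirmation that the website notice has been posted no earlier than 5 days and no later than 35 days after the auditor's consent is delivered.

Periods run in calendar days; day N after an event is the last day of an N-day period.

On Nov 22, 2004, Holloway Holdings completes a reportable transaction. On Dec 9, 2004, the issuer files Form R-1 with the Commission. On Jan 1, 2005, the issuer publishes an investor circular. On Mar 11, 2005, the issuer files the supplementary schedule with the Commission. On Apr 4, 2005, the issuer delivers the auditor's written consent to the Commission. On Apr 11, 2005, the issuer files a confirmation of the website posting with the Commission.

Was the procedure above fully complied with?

Step 1: 27 days after Nov 22, 2004 (when the transaction closes) is Dec 19, 2004; Dec 9, 2004 is within that limit.
Step 2: the window is 20–58 days after Dec 9, 2004 (when Form R-1 is filed), so Dec 29, 2004 through Feb 5, 2005; done Jan 1, 2005, which is between those dates.
Step 3: the earliest permitted date is 37 days after Jan 31, 2005 (end of the 30-day comment period, which began when the investor circular is published on Jan 1, 2005), i.e. Mar 9, 2005; done Mar 11, 2005 — permitted.
Step 4: the window is 23–56 days after Mar 11, 2005 (when the supplementary schedule is filed), so Apr 3, 2005 through May 6, 2005; done Apr 4, 2005, which is between those dates.
Step 5: the window is 5–35 days after Apr 4, 2005 (when the auditor's consent is delivered), so Apr 9, 2005 through May 9, 2005; done Apr 11, 2005, which is between those dates.

Yes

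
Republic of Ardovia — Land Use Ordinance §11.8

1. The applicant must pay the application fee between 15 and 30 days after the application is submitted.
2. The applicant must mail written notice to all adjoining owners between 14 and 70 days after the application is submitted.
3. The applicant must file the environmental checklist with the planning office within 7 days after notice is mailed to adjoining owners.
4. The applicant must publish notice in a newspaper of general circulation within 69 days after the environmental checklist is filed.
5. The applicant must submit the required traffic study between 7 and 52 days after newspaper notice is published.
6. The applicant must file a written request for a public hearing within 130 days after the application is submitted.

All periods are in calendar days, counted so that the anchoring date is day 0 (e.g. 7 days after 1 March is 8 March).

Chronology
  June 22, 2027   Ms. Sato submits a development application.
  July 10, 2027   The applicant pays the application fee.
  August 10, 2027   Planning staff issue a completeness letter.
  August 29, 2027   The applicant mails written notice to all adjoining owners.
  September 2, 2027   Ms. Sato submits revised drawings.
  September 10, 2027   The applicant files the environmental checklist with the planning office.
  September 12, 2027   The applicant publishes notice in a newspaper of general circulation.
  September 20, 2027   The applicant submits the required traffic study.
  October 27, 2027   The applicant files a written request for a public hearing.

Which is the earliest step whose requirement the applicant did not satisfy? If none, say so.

(1) the permitted window runs from June 22, 2027 + 15 = July 7, 2027 to June 22, 2027 + 30 = July 22, 2027; July 10, 2027 falls inside that range.
(2) the permitted window runs from June 22, 2027 + 14 = July 6, 2027 to June 22, 2027 + 70 = August 31, 2027; done August 29, 2027 — within the window.
(3) due by August 29, 2027 + 7 days = September 5, 2027; done September 10, 2027 — 5 days late.
No need to go further; step 3 was not satisfied.

Step 3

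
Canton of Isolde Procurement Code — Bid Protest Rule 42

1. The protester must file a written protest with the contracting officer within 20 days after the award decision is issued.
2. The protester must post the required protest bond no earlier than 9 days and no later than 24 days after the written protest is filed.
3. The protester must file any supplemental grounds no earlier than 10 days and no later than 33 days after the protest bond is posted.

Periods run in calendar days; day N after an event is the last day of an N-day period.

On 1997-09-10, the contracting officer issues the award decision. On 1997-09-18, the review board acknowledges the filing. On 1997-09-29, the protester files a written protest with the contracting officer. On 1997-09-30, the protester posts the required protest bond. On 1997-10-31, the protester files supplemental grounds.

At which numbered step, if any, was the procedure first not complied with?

Step 1: 20 days after 1997-09-10 (when the award decision is issued) is 1997-09-30; 1997-09-29 is within that limit.
Step 2: the window is 9–24 days after 1997-09-29 (when the written protest is filed), so 1997-10-08 through 1997-10-23; done 1997-09-30 — 8 days before the window opened.

Step 2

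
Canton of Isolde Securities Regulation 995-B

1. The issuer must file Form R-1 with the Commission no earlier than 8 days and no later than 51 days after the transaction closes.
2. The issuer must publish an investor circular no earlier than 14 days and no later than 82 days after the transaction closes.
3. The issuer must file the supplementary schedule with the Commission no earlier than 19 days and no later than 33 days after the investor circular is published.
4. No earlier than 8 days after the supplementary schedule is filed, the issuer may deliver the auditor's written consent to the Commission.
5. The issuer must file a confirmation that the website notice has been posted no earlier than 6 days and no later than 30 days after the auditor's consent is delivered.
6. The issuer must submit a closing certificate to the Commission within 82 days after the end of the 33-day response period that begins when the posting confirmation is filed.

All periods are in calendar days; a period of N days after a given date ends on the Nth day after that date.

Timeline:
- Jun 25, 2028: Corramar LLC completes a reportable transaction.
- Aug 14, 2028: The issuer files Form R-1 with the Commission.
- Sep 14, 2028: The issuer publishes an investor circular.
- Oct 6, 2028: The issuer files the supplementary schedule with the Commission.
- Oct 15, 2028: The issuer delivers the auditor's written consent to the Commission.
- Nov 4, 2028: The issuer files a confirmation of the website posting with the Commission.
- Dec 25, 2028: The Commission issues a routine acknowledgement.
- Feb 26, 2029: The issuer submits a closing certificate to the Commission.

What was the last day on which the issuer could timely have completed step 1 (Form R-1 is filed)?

Aug 15, 2028

Step 1 runs from Jun 25, 2028, when the transaction closes. The window is 8–51 days after Jun 25, 2028; it closes on Aug 15, 2028.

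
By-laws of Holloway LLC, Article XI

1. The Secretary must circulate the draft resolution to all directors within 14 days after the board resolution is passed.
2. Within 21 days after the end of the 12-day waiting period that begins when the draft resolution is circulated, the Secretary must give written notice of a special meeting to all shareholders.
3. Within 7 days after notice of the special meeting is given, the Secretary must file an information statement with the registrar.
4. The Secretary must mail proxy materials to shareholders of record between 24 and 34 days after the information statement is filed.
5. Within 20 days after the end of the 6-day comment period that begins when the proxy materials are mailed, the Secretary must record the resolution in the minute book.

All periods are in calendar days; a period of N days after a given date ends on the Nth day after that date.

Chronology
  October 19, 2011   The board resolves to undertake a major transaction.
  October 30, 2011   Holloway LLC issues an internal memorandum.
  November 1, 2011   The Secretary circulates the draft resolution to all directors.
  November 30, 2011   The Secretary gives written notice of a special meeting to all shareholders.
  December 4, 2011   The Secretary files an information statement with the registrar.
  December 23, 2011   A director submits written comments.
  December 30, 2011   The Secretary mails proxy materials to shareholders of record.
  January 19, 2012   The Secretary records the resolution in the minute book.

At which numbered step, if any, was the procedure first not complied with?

(1) due by October 19, 2011 + 14 days = November 2, 2011; done November 1, 2011 — timely.
(2) due by November 13, 2011 + 21 days = December 4, 2011; completed November 30, 2011, before the deadline.
(3) due by November 30, 2011 + 7 days = December 7, 2011; December 4, 2011 is within that limit.
(4) the permitted window runs from December 4, 2011 + 24 = December 28, 2011 to December 4, 2011 + 34 = January 7, 2012; done December 30, 2011, which is between those dates.
(5) due by January 5, 2012 + 20 days = January 25, 2012; completed January 19, 2012, before the deadline.

None — every step was satisfied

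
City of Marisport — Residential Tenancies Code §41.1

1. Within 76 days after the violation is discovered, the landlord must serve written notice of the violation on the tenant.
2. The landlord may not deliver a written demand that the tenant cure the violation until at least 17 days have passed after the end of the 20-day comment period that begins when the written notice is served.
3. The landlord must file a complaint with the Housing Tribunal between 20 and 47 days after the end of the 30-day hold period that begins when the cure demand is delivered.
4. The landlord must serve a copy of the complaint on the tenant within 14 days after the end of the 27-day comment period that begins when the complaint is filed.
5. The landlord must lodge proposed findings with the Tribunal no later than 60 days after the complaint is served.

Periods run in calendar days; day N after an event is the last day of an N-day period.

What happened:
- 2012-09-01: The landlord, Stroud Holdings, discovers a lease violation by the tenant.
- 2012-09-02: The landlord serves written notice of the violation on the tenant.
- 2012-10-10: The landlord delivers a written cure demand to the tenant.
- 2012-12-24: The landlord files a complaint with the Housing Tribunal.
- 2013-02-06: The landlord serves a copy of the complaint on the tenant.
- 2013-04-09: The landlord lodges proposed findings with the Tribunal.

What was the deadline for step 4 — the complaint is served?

2013-02-03

The complaint is filed on 2012-12-24; the 27-day comment period therefore ends 2013-01-20, and step 4 runs from that date. 14 days after 2013-01-20 is 2013-02-03.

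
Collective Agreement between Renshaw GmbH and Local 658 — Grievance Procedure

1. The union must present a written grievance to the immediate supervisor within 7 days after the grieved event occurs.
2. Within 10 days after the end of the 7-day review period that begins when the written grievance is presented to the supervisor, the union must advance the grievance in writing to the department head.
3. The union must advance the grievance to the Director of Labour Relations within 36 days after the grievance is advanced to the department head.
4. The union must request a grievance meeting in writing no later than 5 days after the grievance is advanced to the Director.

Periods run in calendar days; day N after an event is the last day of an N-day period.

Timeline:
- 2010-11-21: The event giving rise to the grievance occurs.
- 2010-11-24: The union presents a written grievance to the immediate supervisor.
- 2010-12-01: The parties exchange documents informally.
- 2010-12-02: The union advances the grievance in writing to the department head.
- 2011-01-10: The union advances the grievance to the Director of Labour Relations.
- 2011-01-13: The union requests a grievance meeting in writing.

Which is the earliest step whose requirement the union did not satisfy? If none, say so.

Step 3

(1) due by 2010-11-21 + 7 days = 2010-11-28; completed 2010-11-24, before the deadline.
(2) due by 2010-12-01 + 10 days = 2010-12-11; completed 2010-12-02, before the deadline.
(3) due by 2010-12-02 + 36 days = 2011-01-07; done 2011-01-10 — 3 days late.
No need to go further; step 3 was not satisfied.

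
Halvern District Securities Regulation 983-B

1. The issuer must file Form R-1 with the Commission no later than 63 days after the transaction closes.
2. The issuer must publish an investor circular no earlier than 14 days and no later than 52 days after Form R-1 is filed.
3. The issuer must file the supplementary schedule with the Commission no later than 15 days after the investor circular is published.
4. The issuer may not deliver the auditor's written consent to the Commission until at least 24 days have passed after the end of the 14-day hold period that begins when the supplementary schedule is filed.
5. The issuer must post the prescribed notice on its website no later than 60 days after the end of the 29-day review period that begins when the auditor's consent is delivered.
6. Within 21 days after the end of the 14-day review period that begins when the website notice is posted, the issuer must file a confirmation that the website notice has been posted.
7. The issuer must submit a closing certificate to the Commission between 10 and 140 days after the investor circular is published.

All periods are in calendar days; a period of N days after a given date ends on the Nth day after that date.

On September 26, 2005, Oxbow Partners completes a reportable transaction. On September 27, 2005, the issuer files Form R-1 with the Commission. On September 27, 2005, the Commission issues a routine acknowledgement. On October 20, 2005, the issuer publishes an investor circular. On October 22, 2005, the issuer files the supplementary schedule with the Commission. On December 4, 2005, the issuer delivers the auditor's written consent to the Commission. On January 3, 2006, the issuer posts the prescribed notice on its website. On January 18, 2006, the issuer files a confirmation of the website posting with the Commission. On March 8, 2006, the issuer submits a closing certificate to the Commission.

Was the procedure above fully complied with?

Yes

Step 1 — counting 63 days from September 26, 2005 (when the transaction closes) gives a deadline of November 28, 2005; done September 27, 2005 — timely.
Step 2 — 14 and 52 days from September 27, 2005 (when Form R-1 is filed) are October 11, 2005 and November 18, 2005 respectively; done October 20, 2005 — within the window.
Step 3 — counting 15 days from October 20, 2005 (when the investor circular is published) gives a deadline of November 4, 2005; completed October 22, 2005, before the deadline.
Step 4 — must wait 24 days from November 5, 2005 (end of the 14-day hold period, which began when the supplementary schedule is filed on October 22, 2005), so not before November 29, 2005; December 4, 2005 is on or after that date.
Step 5 — counting 60 days from January 2, 2006 (end of the 29-day review period, which began when the auditor's consent is delivered on December 4, 2005) gives a deadline of March 3, 2006; done January 3, 2006 — timely.
Step 6 — counting 21 days from January 17, 2006 (end of the 14-day review period, which began when the website notice is posted on January 3, 2006) gives a deadline of February 7, 2006; January 18, 2006 is within that limit.
Step 7 — 10 and 140 days from October 20, 2005 (when the investor circular is published) are October 30, 2005 and March 9, 2006 respectively; done March 8, 2006 — within the window.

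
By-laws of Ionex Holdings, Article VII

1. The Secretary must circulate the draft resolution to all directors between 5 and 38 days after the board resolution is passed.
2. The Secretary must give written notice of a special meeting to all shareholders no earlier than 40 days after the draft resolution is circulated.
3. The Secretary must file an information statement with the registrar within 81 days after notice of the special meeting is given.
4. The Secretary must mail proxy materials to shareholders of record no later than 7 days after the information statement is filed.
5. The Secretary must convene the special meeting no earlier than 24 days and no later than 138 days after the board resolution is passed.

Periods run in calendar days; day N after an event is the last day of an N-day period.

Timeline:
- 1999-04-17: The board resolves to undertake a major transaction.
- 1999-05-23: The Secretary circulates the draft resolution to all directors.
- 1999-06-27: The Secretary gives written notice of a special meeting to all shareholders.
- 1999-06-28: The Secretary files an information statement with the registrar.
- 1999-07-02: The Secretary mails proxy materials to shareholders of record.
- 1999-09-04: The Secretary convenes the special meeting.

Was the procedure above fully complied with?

No

(1) the permitted window runs from 1999-04-17 + 5 = 1999-04-22 to 1999-04-17 + 38 = 1999-05-25; done 1999-05-23, which is between those dates.
(2) permitted from 1999-05-23 + 40 days = 1999-07-02 onward; 1999-06-27 is 5 days before the earliest permitted date.
That is the first point of non-compliance.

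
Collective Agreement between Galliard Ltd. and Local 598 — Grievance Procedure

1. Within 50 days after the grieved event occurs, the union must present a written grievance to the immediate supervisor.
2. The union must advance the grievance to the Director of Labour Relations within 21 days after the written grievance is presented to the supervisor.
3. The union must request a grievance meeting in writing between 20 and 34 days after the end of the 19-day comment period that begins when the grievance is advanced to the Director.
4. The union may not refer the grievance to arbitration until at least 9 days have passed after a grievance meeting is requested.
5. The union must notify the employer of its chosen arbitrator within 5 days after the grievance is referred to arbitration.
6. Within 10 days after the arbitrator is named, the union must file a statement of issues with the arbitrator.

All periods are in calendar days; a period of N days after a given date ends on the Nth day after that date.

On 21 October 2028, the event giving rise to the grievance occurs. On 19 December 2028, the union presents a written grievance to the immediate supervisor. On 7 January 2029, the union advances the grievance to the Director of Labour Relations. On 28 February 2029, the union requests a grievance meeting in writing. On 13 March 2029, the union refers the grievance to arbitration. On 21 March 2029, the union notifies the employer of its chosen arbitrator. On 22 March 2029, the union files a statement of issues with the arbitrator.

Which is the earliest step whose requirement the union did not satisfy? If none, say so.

(1) due by 21 October 2028 + 50 days = 10 December 2028; not done until 19 December 2028, 9 days after the deadline.

Step 1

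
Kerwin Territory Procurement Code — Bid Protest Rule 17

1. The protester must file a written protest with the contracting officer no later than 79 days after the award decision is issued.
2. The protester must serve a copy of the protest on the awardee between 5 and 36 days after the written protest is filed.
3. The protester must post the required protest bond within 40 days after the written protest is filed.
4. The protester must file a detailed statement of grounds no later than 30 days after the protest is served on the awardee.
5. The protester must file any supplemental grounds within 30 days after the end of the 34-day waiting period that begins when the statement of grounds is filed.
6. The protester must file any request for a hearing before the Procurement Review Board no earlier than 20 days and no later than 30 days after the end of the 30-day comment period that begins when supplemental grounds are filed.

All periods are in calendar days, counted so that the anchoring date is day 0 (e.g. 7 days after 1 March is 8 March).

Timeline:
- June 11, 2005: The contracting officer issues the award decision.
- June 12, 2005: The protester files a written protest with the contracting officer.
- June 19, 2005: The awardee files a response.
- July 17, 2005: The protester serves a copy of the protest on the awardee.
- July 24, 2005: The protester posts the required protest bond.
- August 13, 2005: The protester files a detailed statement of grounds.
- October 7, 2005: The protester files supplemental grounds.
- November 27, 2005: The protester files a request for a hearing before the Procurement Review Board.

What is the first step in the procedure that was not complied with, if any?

Step 3

(1) due by June 11, 2005 + 79 days = August 29, 2005; done June 12, 2005 — timely.
(2) the permitted window runs from June 12, 2005 + 5 = June 17, 2005 to June 12, 2005 + 36 = July 18, 2005; July 17, 2005 falls inside that range.
(3) due by June 12, 2005 + 40 days = July 22, 2005; not done until July 24, 2005, 2 days after the deadline.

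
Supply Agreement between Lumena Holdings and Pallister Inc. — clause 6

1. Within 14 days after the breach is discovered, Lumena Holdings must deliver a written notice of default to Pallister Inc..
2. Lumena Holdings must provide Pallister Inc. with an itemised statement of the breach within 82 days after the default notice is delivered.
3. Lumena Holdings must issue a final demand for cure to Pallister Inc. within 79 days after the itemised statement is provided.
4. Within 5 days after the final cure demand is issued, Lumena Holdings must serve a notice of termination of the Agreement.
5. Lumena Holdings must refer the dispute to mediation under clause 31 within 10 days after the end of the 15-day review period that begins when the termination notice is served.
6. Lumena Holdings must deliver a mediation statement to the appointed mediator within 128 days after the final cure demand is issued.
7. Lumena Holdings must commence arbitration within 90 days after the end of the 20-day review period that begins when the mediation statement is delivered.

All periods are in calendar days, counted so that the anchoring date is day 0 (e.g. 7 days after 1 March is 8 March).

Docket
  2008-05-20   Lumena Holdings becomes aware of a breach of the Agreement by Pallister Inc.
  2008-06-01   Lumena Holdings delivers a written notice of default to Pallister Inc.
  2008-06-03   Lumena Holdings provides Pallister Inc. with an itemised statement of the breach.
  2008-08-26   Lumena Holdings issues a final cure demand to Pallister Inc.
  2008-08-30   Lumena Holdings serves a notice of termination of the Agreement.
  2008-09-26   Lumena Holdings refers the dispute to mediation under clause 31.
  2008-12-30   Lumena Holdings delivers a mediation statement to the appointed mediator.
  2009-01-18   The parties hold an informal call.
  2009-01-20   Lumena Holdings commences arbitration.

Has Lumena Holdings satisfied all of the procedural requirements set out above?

(1) due by 2008-05-20 + 14 days = 2008-06-03; completed 2008-06-01, before the deadline.
(2) due by 2008-06-01 + 82 days = 2008-08-22; completed 2008-06-03, before the deadline.
(3) due by 2008-06-03 + 79 days = 2008-08-21; 2008-08-26 misses that deadline by 5 days.
Later steps need not be reached.

No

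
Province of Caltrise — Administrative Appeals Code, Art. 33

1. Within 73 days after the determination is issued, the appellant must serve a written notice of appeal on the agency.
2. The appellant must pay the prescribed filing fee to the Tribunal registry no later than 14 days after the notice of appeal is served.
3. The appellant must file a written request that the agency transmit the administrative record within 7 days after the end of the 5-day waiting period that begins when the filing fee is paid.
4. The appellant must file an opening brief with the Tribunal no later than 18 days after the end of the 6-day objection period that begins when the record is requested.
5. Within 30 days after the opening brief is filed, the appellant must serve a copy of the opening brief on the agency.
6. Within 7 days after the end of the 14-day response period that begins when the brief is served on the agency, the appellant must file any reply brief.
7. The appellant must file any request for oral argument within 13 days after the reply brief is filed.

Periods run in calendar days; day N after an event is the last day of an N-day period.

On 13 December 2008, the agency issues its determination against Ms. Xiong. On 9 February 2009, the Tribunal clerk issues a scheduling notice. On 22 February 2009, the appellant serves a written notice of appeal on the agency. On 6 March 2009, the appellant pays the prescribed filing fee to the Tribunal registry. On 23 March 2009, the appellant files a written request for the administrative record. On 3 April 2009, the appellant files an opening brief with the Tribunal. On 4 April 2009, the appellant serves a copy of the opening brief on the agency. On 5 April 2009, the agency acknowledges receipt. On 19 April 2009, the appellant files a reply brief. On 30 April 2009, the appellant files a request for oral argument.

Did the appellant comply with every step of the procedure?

No

Step 1 — counting 73 days from 13 December 2008 (when the determination is issued) gives a deadline of 24 February 2009; 22 February 2009 is within that limit.
Step 2 — counting 14 days from 22 February 2009 (when the notice of appeal is served) gives a deadline of 8 March 2009; done 6 March 2009 — timely.
Step 3 — counting 7 days from 11 March 2009 (end of the 5-day waiting period, which began when the filing fee is paid on 6 March 2009) gives a deadline of 18 March 2009; not done until 23 March 2009, 5 days after the deadline.
Later steps need not be reached.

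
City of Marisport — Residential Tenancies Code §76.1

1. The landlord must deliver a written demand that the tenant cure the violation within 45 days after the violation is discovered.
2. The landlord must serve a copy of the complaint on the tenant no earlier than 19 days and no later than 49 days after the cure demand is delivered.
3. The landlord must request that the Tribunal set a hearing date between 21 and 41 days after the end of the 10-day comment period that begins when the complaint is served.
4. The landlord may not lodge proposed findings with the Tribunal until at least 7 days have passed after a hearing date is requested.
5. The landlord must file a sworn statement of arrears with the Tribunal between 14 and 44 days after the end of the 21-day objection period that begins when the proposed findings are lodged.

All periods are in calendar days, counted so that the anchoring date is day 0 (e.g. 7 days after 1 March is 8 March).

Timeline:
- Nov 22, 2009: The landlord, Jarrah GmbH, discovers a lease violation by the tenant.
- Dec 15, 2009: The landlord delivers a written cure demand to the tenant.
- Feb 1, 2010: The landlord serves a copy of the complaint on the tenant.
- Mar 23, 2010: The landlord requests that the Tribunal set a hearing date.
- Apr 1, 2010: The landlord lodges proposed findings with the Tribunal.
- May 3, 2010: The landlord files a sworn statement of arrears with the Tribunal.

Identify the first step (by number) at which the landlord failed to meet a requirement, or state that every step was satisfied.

Step 1: 45 days after Nov 22, 2009 (when the violation is discovered) is Jan 6, 2010; done Dec 15, 2009 — timely.
Step 2: the window is 19–49 days after Dec 15, 2009 (when the cure demand is delivered), so Jan 3, 2010 through Feb 2, 2010; Feb 1, 2010 falls inside that range.
Step 3: the window is 21–41 days after Feb 11, 2010 (end of the 10-day comment period, which began when the complaint is served on Feb 1, 2010), so Mar 4, 2010 through Mar 24, 2010; done Mar 23, 2010 — within the window.
Step 4: the earliest permitted date is 7 days after Mar 23, 2010 (when a hearing date is requested), i.e. Mar 30, 2010; Apr 1, 2010 is on or after that date.
Step 5: the window is 14–44 days after Apr 22, 2010 (end of the 21-day objection period, which began when the proposed findings are lodged on Apr 1, 2010), so May 6, 2010 through Jun 5, 2010; May 3, 2010 is 3 days too early.

Step 5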